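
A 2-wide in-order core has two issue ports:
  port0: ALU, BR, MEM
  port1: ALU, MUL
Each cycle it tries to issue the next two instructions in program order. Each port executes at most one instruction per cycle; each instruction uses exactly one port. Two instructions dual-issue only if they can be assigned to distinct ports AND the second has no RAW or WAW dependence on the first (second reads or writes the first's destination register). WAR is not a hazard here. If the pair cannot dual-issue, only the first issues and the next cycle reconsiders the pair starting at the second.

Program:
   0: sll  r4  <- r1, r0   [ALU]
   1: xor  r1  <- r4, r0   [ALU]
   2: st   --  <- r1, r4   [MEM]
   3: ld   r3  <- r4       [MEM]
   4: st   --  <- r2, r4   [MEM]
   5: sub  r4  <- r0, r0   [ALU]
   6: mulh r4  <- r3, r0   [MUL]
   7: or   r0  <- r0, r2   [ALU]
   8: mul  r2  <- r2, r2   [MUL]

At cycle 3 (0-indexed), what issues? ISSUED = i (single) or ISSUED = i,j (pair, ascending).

ISSUED = 3

t=0 i0:sll ; RAW r4
t=1 i1:xor ; RAW r1
t=2 i2:st ; no-port MEM/MEM
t=3 i3:ld ; no-port MEM/MEM
t=4 i4/i5:st;sub ; 2-wide
t=5 i6/i7:mulh;or ; 2-wide
t=6 i8:mul ; tail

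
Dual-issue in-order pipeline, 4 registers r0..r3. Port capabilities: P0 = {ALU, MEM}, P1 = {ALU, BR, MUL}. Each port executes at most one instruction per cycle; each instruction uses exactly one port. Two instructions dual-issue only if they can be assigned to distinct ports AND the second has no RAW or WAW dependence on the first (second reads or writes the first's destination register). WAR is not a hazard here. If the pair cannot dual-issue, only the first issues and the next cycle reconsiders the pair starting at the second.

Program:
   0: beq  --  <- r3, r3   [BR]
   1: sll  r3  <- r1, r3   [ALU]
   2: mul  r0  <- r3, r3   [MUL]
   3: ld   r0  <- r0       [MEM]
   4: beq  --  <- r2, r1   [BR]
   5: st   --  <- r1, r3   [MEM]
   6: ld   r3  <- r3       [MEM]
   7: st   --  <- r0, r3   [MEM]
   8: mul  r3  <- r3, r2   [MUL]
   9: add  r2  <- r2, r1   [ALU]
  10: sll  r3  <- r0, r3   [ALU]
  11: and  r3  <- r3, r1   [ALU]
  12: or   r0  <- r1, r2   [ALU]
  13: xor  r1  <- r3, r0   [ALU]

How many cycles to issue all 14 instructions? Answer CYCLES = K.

CYCLES = 9

t=0 i0,i1:beq.BR;sll.ALU ; 2-wide
t=1 i2:mul.MUL ; RAW+WAW r0
t=2 i3,i4:ld.MEM;beq.BR ; 2-wide
t=3 i5:st.MEM ; no-port MEM/MEM
t=4 i6:ld.MEM ; no-port MEM/MEM
t=5 i7,i8:st.MEM;mul.MUL ; 2-wide
t=6 i9,i10:add.ALU;sll.ALU ; 2-wide
t=7 i11,i12:and.ALU;or.ALU ; 2-wide
t=8 i13:xor.ALU ; tail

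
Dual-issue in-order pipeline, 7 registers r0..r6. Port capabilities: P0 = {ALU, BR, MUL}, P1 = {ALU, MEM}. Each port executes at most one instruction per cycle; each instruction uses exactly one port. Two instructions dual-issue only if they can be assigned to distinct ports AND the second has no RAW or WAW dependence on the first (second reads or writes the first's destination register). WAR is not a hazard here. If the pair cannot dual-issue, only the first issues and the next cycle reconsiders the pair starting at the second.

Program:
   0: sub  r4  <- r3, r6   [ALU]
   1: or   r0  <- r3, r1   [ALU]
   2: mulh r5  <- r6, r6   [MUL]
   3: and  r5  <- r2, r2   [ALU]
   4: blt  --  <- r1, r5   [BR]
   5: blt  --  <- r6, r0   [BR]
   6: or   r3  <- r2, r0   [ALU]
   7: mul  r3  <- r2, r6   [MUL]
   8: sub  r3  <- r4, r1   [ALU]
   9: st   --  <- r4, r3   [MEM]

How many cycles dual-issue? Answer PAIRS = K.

PAIRS = 2

  cy0 -> i0&i1 (sub.ALU or.ALU) 2-wide
  cy1 -> i2 (mulh.MUL) WAW r5
  cy2 -> i3 (and.ALU) RAW r5
  cy3 -> i4 (blt.BR) no-port BR/BR
  cy4 -> i5&i6 (blt.BR or.ALU) 2-wide
  cy5 -> i7 (mul.MUL) WAW r3
  cy6 -> i8 (sub.ALU) RAW r3
  cy7 -> i9 (st.MEM) tail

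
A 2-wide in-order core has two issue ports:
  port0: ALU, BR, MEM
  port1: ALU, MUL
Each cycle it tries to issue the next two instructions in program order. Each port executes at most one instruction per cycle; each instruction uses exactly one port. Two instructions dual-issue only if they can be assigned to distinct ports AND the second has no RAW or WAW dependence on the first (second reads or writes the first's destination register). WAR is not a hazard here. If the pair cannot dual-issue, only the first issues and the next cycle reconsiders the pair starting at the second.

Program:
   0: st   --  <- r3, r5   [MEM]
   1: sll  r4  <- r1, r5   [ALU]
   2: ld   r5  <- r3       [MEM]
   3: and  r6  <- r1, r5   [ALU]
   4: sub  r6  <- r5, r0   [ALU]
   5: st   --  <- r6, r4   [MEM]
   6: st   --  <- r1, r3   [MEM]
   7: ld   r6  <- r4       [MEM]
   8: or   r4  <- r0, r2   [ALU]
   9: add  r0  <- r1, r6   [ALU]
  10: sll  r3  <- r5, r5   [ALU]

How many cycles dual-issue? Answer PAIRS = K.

[0] i0/i1  st+sll  -- dual
[1] i2  ld  -- RAW r5
[2] i3  and  -- WAW r6
[3] i4  sub  -- RAW r6
[4] i5  st  -- no-port MEM/MEM
[5] i6  st  -- no-port MEM/MEM
[6] i7/i8  ld+or  -- dual
[7] i9/i10  add+sll  -- dual

PAIRS = 3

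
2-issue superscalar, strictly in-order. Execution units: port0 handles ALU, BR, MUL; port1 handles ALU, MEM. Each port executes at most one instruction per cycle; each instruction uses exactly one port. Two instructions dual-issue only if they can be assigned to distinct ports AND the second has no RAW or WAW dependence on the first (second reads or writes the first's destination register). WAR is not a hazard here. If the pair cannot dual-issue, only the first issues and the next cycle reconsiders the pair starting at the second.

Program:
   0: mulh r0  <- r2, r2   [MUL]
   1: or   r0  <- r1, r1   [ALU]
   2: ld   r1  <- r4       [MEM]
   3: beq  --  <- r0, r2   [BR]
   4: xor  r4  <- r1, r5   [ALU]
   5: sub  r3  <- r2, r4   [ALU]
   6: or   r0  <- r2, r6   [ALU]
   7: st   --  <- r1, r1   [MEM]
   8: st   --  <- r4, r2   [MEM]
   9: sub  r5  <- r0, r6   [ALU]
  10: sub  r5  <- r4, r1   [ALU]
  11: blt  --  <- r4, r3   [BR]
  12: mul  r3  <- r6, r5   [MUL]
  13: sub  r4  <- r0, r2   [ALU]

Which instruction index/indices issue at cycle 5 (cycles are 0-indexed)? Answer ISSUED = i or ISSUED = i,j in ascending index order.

ISSUED = 8,9

#0 head=0: mulh.MUL i0 WAW r0
#1 head=1: or.ALU ld.MEM i1,i2 2-wide
#2 head=3: beq.BR xor.ALU i3,i4 2-wide
#3 head=5: sub.ALU or.ALU i5,i6 2-wide
#4 head=7: st.MEM i7 no-port MEM/MEM
#5 head=8: st.MEM sub.ALU i8,i9 2-wide
#6 head=10: sub.ALU blt.BR i10,i11 2-wide
#7 head=12: mul.MUL sub.ALU i12,i13 2-wide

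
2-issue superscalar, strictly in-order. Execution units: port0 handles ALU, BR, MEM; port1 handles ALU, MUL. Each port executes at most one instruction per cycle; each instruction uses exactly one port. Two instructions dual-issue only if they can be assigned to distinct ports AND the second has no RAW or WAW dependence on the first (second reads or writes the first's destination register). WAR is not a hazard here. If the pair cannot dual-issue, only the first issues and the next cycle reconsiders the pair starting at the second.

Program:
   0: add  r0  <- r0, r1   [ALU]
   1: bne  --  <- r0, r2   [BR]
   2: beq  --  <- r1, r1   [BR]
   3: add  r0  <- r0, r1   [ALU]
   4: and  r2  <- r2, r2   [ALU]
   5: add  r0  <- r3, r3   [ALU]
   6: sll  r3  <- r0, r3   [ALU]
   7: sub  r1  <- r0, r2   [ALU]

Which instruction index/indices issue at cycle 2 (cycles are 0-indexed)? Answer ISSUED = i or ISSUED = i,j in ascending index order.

#0 head=0: add.ALU i0 RAW r0
#1 head=1: bne.BR i1 no-port BR/BR
#2 head=2: beq.BR;add.ALU i2,i3 dual
#3 head=4: and.ALU;add.ALU i4,i5 dual
#4 head=6: sll.ALU;sub.ALU i6,i7 dual

ISSUED = 2,3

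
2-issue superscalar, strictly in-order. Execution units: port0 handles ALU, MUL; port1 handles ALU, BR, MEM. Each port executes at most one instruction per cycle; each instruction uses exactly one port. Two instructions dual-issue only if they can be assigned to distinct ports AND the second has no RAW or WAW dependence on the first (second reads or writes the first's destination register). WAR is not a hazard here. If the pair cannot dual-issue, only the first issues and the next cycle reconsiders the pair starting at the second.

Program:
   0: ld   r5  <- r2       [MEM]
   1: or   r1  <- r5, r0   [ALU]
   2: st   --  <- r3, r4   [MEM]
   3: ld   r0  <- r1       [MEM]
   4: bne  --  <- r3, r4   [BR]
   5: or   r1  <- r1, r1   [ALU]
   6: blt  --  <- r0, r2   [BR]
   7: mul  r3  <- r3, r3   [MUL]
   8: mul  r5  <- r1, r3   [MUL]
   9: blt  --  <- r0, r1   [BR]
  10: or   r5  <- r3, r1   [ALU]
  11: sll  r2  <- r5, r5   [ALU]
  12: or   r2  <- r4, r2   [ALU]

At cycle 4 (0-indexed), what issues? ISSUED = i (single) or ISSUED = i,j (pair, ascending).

#0 head=0: ld i0 RAW r5
#1 head=1: or+st i1&i2 pair
#2 head=3: ld i3 no-port MEM/BR
#3 head=4: bne+or i4&i5 pair
#4 head=6: blt+mul i6&i7 pair
#5 head=8: mul+blt i8&i9 pair
#6 head=10: or i10 RAW r5
#7 head=11: sll i11 RAW+WAW r2
#8 head=12: or i12 tail

ISSUED = 6,7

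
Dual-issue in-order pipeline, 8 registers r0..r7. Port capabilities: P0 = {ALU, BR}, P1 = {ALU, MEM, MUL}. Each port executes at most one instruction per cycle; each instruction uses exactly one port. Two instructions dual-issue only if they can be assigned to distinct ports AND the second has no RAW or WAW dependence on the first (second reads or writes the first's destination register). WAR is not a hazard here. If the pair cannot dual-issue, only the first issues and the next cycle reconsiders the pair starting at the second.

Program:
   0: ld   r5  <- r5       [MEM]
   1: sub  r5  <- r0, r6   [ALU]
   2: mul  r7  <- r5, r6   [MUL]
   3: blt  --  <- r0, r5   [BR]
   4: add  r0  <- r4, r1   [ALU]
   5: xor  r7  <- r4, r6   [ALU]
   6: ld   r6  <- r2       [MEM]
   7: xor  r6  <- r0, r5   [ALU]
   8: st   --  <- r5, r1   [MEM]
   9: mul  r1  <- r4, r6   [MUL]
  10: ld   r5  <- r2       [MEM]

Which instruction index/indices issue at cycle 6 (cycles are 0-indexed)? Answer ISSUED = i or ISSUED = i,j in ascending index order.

ISSUED = 9

c0: i0 ld.MEM  WAW r5
c1: i1 sub.ALU  RAW r5
c2: i2,i3 mul.MUL+blt.BR  dual
c3: i4,i5 add.ALU+xor.ALU  dual
c4: i6 ld.MEM  WAW r6
c5: i7,i8 xor.ALU+st.MEM  dual
c6: i9 mul.MUL  no-port MUL/MEM
c7: i10 ld.MEM  tail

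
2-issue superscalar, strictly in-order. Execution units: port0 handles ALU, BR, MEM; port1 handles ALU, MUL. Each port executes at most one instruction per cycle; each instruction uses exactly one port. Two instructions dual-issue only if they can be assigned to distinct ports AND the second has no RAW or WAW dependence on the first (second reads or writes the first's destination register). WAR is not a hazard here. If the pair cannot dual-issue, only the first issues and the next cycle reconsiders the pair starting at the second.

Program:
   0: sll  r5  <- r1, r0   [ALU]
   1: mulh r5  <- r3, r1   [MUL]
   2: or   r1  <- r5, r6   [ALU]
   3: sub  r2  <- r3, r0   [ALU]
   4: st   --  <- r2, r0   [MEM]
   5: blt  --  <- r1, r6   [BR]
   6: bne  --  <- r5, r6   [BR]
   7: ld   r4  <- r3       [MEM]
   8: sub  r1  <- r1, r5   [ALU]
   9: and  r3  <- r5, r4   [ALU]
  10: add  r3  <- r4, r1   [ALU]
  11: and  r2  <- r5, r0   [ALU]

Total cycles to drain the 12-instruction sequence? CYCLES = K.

CYCLES = 9

  cy0 -> i0 (sll) WAW r5
  cy1 -> i1 (mulh) RAW r5
  cy2 -> i2&i3 (or+sub) dual
  cy3 -> i4 (st) no-port MEM/BR
  cy4 -> i5 (blt) no-port BR/BR
  cy5 -> i6 (bne) no-port BR/MEM
  cy6 -> i7&i8 (ld+sub) dual
  cy7 -> i9 (and) WAW r3
  cy8 -> i10&i11 (add+and) dual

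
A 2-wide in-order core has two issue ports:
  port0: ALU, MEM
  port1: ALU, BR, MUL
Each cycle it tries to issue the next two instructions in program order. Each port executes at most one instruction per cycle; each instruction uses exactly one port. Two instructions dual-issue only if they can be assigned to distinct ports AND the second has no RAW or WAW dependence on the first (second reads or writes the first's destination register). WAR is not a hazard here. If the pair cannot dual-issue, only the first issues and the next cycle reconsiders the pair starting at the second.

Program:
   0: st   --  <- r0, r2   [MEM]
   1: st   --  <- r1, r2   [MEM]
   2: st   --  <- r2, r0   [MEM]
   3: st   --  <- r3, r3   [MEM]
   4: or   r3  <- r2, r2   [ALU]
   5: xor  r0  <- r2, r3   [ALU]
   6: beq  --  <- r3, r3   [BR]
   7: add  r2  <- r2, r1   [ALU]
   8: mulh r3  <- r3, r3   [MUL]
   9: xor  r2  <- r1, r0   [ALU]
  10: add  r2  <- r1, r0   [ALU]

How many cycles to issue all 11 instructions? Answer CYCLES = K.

CYCLES = 8

c0: i0 st.MEM  no-port MEM/MEM
c1: i1 st.MEM  no-port MEM/MEM
c2: i2 st.MEM  no-port MEM/MEM
c3: i3/i4 st.MEM or.ALU  dual
c4: i5/i6 xor.ALU beq.BR  dual
c5: i7/i8 add.ALU mulh.MUL  dual
c6: i9 xor.ALU  WAW r2
c7: i10 add.ALU  tail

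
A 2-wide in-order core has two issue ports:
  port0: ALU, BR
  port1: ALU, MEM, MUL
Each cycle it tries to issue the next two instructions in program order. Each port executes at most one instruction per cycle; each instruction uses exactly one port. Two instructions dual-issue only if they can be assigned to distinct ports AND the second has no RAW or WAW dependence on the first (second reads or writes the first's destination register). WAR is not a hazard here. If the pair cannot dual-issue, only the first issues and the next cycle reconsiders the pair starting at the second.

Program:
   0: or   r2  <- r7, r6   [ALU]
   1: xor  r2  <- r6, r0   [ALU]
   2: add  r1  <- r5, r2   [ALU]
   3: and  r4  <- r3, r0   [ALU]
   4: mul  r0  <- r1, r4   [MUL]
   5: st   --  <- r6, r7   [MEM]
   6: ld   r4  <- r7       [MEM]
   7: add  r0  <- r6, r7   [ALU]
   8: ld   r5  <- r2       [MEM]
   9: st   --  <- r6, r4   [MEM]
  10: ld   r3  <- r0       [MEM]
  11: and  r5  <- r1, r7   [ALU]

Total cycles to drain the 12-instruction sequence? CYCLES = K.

CYCLES = 9

c0: i0 or  WAW r2
c1: i1 xor  RAW r2
c2: i2,i3 add+and  dual
c3: i4 mul  no-port MUL/MEM
c4: i5 st  no-port MEM/MEM
c5: i6,i7 ld+add  dual
c6: i8 ld  no-port MEM/MEM
c7: i9 st  no-port MEM/MEM
c8: i10,i11 ld+and  dual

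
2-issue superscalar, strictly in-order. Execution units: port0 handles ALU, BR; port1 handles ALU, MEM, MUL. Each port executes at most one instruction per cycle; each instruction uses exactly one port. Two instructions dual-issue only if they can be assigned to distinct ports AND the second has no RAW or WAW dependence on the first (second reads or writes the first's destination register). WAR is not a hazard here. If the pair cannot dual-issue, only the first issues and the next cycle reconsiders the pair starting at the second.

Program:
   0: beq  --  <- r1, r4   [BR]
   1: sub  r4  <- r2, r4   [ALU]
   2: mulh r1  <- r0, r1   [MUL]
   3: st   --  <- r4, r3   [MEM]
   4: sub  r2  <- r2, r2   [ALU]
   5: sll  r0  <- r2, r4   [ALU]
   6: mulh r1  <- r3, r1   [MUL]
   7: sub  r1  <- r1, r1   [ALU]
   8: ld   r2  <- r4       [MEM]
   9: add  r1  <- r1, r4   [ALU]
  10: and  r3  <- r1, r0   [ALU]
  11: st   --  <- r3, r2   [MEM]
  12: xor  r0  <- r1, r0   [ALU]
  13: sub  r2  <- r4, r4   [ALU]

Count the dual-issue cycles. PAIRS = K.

t=0 i0+i1:beq/sub ; dual
t=1 i2:mulh ; no-port MUL/MEM
t=2 i3+i4:st/sub ; dual
t=3 i5+i6:sll/mulh ; dual
t=4 i7+i8:sub/ld ; dual
t=5 i9:add ; RAW r1
t=6 i10:and ; RAW r3
t=7 i11+i12:st/xor ; dual
t=8 i13:sub ; tail

PAIRS = 5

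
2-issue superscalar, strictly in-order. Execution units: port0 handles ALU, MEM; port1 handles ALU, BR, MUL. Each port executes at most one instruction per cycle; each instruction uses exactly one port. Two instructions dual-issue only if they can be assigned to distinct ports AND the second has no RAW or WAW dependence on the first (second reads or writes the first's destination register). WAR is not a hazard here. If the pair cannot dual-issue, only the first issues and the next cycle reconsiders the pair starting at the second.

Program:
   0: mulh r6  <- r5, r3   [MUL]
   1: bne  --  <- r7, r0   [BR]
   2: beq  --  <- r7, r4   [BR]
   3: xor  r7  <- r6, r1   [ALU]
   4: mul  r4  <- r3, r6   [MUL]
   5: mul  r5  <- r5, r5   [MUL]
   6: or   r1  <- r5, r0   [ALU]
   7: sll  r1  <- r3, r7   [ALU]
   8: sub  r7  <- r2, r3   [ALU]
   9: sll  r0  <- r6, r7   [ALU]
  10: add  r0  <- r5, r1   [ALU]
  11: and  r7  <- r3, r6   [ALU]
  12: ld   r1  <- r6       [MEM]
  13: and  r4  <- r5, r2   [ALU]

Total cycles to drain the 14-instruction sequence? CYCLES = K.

CYCLES = 10

0. mulh.MUL @i0  | no-port MUL/BR
1. bne.BR @i1  | no-port BR/BR
2. beq.BR xor.ALU @i2+i3  | 2-wide
3. mul.MUL @i4  | no-port MUL/MUL
4. mul.MUL @i5  | RAW r5
5. or.ALU @i6  | WAW r1
6. sll.ALU sub.ALU @i7+i8  | 2-wide
7. sll.ALU @i9  | WAW r0
8. add.ALU and.ALU @i10+i11  | 2-wide
9. ld.MEM and.ALU @i12+i13  | 2-wide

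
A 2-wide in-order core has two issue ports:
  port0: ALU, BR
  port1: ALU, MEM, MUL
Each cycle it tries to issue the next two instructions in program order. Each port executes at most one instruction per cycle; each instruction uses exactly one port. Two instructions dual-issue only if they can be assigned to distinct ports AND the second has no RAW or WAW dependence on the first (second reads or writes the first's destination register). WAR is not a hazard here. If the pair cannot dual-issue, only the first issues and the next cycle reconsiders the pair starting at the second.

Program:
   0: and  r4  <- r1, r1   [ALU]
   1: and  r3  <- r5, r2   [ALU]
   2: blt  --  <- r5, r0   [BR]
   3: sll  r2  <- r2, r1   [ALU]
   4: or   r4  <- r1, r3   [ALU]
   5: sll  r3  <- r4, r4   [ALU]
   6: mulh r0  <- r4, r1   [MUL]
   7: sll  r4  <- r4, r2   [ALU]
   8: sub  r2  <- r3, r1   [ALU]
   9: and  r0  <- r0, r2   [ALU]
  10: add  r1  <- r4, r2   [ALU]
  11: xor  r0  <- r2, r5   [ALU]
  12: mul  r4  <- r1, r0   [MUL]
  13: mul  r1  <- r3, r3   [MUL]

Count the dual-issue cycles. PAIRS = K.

PAIRS = 5

[0] i0/i1  and;and  -- dual
[1] i2/i3  blt;sll  -- dual
[2] i4  or  -- RAW r4
[3] i5/i6  sll;mulh  -- dual
[4] i7/i8  sll;sub  -- dual
[5] i9/i10  and;add  -- dual
[6] i11  xor  -- RAW r0
[7] i12  mul  -- no-port MUL/MUL
[8] i13  mul  -- tail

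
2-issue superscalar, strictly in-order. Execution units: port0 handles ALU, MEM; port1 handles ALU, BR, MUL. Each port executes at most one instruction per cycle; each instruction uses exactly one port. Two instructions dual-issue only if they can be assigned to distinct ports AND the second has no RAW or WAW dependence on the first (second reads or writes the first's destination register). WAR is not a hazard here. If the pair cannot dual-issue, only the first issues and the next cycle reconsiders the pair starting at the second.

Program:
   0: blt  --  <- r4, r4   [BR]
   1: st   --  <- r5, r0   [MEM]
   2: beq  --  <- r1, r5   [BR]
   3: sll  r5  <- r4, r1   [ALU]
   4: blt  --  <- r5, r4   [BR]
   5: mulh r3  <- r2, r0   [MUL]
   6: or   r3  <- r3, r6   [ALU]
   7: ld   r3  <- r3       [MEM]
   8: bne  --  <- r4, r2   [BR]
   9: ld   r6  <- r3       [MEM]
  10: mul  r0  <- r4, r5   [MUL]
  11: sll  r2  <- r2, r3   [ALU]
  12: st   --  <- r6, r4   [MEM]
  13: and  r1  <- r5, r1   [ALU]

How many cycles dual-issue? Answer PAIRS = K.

  cy0 -> i0/i1 (blt.BR/st.MEM) pair
  cy1 -> i2/i3 (beq.BR/sll.ALU) pair
  cy2 -> i4 (blt.BR) no-port BR/MUL
  cy3 -> i5 (mulh.MUL) RAW+WAW r3
  cy4 -> i6 (or.ALU) RAW+WAW r3
  cy5 -> i7/i8 (ld.MEM/bne.BR) pair
  cy6 -> i9/i10 (ld.MEM/mul.MUL) pair
  cy7 -> i11/i12 (sll.ALU/st.MEM) pair
  cy8 -> i13 (and.ALU) tail

PAIRS = 5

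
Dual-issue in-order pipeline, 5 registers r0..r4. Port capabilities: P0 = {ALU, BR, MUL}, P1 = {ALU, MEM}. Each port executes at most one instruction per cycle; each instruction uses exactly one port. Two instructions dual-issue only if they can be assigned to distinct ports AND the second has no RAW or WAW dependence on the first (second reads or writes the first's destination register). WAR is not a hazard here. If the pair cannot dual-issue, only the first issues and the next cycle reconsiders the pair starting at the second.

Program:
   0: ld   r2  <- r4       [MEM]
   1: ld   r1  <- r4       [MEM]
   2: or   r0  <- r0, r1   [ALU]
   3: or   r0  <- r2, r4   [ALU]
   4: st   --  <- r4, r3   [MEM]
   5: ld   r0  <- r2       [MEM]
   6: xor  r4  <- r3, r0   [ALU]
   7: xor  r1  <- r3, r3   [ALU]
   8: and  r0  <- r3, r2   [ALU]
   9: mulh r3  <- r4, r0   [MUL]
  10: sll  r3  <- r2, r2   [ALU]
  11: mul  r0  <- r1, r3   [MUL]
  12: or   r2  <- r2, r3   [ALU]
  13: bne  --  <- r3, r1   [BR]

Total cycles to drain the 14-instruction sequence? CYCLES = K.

#0 head=0: ld i0 no-port MEM/MEM
#1 head=1: ld i1 RAW r1
#2 head=2: or i2 WAW r0
#3 head=3: or;st i3,i4 pair
#4 head=5: ld i5 RAW r0
#5 head=6: xor;xor i6,i7 pair
#6 head=8: and i8 RAW r0
#7 head=9: mulh i9 WAW r3
#8 head=10: sll i10 RAW r3
#9 head=11: mul;or i11,i12 pair
#10 head=13: bne i13 tail

CYCLES = 11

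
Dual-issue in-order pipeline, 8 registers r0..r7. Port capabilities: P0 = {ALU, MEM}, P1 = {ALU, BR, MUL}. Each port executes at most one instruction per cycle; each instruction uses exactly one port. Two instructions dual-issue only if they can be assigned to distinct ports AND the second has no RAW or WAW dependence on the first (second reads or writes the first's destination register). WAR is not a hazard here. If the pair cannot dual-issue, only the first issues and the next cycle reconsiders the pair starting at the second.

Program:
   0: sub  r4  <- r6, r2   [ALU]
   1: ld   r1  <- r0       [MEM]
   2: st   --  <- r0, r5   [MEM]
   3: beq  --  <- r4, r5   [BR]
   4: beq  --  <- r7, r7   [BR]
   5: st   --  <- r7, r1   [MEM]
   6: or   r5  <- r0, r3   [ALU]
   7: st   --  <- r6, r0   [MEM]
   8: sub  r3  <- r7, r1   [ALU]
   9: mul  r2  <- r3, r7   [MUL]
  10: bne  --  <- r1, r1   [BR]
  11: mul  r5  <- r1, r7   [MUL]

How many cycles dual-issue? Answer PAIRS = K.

PAIRS = 4

0. sub/ld @i0/i1  | 2-wide
1. st/beq @i2/i3  | 2-wide
2. beq/st @i4/i5  | 2-wide
3. or/st @i6/i7  | 2-wide
4. sub @i8  | RAW r3
5. mul @i9  | no-port MUL/BR
6. bne @i10  | no-port BR/MUL
7. mul @i11  | tail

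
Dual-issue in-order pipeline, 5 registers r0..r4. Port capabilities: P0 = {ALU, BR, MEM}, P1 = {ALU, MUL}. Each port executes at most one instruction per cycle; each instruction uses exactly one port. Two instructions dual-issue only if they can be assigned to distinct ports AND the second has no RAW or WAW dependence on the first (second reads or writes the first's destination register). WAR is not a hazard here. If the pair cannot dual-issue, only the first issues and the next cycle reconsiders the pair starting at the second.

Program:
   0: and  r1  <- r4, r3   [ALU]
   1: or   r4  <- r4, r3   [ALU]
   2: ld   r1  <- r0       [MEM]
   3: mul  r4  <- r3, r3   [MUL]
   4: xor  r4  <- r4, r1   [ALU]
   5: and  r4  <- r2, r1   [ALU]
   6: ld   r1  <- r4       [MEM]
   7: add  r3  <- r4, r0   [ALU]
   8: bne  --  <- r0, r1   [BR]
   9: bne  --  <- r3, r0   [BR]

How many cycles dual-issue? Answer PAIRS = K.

PAIRS = 3

[0] i0/i1  and.ALU+or.ALU  -- pair
[1] i2/i3  ld.MEM+mul.MUL  -- pair
[2] i4  xor.ALU  -- WAW r4
[3] i5  and.ALU  -- RAW r4
[4] i6/i7  ld.MEM+add.ALU  -- pair
[5] i8  bne.BR  -- no-port BR/BR
[6] i9  bne.BR  -- tail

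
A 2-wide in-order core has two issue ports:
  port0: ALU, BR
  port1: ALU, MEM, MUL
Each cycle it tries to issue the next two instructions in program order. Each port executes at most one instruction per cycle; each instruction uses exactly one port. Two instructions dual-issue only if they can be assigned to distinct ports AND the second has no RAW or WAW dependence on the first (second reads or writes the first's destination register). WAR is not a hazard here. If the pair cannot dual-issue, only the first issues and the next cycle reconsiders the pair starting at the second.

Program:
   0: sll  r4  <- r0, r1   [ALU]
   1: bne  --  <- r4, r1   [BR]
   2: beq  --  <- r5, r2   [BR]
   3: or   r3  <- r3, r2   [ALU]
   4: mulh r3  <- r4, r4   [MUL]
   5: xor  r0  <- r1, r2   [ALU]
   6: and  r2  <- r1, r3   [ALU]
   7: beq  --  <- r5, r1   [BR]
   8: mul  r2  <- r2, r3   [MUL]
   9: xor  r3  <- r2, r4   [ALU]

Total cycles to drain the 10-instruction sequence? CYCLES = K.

CYCLES = 7

0. sll.ALU @i0  | RAW r4
1. bne.BR @i1  | no-port BR/BR
2. beq.BR;or.ALU @i2/i3  | dual
3. mulh.MUL;xor.ALU @i4/i5  | dual
4. and.ALU;beq.BR @i6/i7  | dual
5. mul.MUL @i8  | RAW r2
6. xor.ALU @i9  | tail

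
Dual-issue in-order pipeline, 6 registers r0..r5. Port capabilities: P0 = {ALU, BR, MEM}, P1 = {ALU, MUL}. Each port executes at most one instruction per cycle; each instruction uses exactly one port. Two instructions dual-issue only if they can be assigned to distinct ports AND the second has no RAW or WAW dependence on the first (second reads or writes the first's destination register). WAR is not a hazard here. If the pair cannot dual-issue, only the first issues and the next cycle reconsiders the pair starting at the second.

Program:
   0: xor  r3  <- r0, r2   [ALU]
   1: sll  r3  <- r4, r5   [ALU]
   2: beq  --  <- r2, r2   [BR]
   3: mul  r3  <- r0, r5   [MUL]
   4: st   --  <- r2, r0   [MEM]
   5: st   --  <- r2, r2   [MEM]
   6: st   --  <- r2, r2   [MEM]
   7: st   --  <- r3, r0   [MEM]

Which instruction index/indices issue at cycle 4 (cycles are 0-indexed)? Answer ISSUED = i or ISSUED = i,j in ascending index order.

[0] i0  xor.ALU  -- WAW r3
[1] i1&i2  sll.ALU/beq.BR  -- 2-wide
[2] i3&i4  mul.MUL/st.MEM  -- 2-wide
[3] i5  st.MEM  -- no-port MEM/MEM
[4] i6  st.MEM  -- no-port MEM/MEM
[5] i7  st.MEM  -- tail

ISSUED = 6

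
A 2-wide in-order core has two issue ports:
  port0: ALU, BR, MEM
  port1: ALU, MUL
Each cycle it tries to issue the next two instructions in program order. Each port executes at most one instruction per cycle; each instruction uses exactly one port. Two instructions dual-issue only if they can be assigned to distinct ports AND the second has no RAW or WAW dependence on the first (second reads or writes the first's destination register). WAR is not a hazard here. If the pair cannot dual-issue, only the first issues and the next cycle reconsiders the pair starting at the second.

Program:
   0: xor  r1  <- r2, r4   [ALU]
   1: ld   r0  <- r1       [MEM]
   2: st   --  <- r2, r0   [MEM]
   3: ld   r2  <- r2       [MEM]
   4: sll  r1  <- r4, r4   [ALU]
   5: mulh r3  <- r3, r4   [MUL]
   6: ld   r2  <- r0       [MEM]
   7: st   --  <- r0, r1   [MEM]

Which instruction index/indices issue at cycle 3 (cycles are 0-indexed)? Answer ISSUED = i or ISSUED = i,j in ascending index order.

ISSUED = 3,4

[0] i0  xor  -- RAW r1
[1] i1  ld  -- no-port MEM/MEM
[2] i2  st  -- no-port MEM/MEM
[3] i3,i4  ld;sll  -- 2-wide
[4] i5,i6  mulh;ld  -- 2-wide
[5] i7  st  -- tail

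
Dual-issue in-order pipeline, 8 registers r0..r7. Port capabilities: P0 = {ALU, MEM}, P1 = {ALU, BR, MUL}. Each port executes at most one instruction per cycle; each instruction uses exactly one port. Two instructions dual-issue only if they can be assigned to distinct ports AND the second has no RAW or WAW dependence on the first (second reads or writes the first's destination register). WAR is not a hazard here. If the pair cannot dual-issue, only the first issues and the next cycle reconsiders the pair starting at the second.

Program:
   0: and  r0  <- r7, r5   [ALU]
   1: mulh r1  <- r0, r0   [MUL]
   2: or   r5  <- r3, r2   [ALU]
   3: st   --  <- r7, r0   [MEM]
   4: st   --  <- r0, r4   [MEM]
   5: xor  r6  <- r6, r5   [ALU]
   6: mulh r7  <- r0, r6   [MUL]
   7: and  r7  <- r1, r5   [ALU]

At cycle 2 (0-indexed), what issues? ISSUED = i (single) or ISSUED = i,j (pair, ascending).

ISSUED = 3

[0] i0  and.ALU  -- RAW r0
[1] i1&i2  mulh.MUL or.ALU  -- pair
[2] i3  st.MEM  -- no-port MEM/MEM
[3] i4&i5  st.MEM xor.ALU  -- pair
[4] i6  mulh.MUL  -- WAW r7
[5] i7  and.ALU  -- tail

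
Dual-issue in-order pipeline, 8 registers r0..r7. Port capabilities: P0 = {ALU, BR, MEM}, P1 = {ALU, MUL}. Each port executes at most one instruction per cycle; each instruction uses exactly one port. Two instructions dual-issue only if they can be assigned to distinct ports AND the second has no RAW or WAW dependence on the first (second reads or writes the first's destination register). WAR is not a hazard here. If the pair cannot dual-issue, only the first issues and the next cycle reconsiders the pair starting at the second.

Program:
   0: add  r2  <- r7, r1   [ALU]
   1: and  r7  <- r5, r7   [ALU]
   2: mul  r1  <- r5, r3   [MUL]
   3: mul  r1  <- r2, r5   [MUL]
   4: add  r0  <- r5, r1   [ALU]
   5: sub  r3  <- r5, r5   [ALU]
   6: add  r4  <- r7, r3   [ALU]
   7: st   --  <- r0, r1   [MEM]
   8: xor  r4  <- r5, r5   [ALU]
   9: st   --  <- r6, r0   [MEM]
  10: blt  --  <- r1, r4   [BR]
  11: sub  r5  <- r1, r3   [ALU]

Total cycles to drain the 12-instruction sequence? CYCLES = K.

c0: i0,i1 add.ALU and.ALU  2-wide
c1: i2 mul.MUL  no-port MUL/MUL
c2: i3 mul.MUL  RAW r1
c3: i4,i5 add.ALU sub.ALU  2-wide
c4: i6,i7 add.ALU st.MEM  2-wide
c5: i8,i9 xor.ALU st.MEM  2-wide
c6: i10,i11 blt.BR sub.ALU  2-wide

CYCLES = 7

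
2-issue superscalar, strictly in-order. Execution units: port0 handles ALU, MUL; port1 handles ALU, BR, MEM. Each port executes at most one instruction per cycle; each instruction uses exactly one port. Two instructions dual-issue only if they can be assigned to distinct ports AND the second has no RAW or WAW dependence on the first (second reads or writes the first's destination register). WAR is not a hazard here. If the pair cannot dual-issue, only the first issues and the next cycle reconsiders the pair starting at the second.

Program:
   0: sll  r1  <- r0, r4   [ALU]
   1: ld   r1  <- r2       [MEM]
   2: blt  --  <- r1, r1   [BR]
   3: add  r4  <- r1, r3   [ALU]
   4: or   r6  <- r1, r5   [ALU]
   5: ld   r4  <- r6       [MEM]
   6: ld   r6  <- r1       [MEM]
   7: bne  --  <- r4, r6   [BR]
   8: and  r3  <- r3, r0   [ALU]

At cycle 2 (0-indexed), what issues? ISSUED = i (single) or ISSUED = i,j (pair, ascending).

  cy0 -> i0 (sll) WAW r1
  cy1 -> i1 (ld) no-port MEM/BR
  cy2 -> i2&i3 (blt+add) 2-wide
  cy3 -> i4 (or) RAW r6
  cy4 -> i5 (ld) no-port MEM/MEM
  cy5 -> i6 (ld) no-port MEM/BR
  cy6 -> i7&i8 (bne+and) 2-wide

ISSUED = 2,3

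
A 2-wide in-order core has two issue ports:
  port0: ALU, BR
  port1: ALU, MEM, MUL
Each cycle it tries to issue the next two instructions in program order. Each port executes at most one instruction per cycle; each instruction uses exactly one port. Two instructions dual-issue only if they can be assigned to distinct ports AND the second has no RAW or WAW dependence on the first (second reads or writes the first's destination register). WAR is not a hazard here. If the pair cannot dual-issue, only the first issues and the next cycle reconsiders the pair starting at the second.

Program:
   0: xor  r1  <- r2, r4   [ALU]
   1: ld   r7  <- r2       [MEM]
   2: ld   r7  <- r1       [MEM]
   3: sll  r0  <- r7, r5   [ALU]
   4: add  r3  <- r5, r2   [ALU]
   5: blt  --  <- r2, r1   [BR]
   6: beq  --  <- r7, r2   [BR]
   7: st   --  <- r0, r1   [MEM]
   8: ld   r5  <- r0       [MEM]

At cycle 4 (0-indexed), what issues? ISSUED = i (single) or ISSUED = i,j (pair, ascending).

ISSUED = 6,7

c0: i0/i1 xor/ld  2-wide
c1: i2 ld  RAW r7
c2: i3/i4 sll/add  2-wide
c3: i5 blt  no-port BR/BR
c4: i6/i7 beq/st  2-wide
c5: i8 ld  tail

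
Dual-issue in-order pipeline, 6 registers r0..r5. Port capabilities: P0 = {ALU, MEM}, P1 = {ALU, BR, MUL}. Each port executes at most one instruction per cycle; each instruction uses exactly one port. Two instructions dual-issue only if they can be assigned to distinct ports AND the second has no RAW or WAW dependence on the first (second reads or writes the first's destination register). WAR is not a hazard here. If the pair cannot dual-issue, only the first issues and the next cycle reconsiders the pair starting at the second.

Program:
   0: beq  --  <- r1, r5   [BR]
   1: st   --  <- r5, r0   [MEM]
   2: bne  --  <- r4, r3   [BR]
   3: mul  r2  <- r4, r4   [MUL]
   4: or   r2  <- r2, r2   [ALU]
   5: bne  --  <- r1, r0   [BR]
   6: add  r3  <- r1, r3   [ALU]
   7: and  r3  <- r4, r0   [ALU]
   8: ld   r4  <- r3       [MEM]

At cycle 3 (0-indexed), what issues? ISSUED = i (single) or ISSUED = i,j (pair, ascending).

c0: i0+i1 beq.BR;st.MEM  2-wide
c1: i2 bne.BR  no-port BR/MUL
c2: i3 mul.MUL  RAW+WAW r2
c3: i4+i5 or.ALU;bne.BR  2-wide
c4: i6 add.ALU  WAW r3
c5: i7 and.ALU  RAW r3
c6: i8 ld.MEM  tail

ISSUED = 4,5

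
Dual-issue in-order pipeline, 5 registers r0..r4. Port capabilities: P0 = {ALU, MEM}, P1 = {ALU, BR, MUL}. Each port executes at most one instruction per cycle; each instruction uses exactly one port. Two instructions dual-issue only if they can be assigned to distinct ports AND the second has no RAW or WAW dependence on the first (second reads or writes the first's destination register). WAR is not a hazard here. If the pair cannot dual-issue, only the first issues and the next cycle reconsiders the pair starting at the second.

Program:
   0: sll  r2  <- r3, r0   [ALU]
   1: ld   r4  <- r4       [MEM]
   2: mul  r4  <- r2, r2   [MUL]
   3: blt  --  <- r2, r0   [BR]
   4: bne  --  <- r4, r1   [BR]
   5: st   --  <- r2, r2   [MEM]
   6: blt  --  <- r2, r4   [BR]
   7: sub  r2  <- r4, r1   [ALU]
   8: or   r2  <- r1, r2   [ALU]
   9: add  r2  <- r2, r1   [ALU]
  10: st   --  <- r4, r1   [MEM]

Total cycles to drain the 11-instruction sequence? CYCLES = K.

CYCLES = 7

  cy0 -> i0,i1 (sll/ld) dual
  cy1 -> i2 (mul) no-port MUL/BR
  cy2 -> i3 (blt) no-port BR/BR
  cy3 -> i4,i5 (bne/st) dual
  cy4 -> i6,i7 (blt/sub) dual
  cy5 -> i8 (or) RAW+WAW r2
  cy6 -> i9,i10 (add/st) dual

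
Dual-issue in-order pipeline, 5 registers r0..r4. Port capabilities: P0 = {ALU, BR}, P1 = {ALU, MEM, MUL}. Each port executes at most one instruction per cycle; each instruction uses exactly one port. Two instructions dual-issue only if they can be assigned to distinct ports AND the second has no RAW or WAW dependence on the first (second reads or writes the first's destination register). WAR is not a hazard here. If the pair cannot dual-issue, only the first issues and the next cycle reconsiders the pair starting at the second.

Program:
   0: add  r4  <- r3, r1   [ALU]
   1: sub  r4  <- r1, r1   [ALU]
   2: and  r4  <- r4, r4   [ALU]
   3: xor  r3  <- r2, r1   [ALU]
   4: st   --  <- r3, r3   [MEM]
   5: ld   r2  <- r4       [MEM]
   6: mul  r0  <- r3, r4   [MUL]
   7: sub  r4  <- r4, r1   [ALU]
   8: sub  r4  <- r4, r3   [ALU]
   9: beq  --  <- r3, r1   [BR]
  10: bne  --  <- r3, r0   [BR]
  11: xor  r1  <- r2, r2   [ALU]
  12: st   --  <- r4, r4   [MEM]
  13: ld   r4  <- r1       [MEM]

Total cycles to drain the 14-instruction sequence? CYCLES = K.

  cy0 -> i0 (add.ALU) WAW r4
  cy1 -> i1 (sub.ALU) RAW+WAW r4
  cy2 -> i2&i3 (and.ALU;xor.ALU) pair
  cy3 -> i4 (st.MEM) no-port MEM/MEM
  cy4 -> i5 (ld.MEM) no-port MEM/MUL
  cy5 -> i6&i7 (mul.MUL;sub.ALU) pair
  cy6 -> i8&i9 (sub.ALU;beq.BR) pair
  cy7 -> i10&i11 (bne.BR;xor.ALU) pair
  cy8 -> i12 (st.MEM) no-port MEM/MEM
  cy9 -> i13 (ld.MEM) tail

CYCLES = 10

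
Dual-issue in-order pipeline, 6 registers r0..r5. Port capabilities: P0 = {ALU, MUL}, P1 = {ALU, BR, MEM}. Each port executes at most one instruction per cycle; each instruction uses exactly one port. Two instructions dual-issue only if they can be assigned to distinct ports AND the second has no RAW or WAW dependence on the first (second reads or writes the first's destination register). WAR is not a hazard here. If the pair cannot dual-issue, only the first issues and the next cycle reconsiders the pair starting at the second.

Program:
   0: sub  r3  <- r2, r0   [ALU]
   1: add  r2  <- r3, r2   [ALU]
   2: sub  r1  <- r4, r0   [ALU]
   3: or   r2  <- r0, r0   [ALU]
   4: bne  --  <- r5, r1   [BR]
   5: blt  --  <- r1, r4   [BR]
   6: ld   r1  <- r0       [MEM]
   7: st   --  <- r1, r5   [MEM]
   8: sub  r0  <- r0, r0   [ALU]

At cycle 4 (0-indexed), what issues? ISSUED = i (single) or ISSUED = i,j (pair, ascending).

t=0 i0:sub ; RAW r3
t=1 i1&i2:add;sub ; dual
t=2 i3&i4:or;bne ; dual
t=3 i5:blt ; no-port BR/MEM
t=4 i6:ld ; no-port MEM/MEM
t=5 i7&i8:st;sub ; dual

ISSUED = 6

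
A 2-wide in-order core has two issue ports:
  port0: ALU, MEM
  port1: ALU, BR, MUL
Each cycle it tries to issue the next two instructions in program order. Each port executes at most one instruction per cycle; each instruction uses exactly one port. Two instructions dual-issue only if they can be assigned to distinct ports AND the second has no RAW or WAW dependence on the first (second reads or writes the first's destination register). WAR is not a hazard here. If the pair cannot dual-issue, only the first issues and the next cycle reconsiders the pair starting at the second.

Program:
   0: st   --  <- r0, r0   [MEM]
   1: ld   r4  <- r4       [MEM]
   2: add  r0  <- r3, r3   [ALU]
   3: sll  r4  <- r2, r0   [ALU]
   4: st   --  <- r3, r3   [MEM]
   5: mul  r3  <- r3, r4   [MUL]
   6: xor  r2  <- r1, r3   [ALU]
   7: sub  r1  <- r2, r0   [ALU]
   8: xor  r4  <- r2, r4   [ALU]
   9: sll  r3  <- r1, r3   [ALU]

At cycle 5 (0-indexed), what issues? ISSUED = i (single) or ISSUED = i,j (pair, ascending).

t=0 i0:st ; no-port MEM/MEM
t=1 i1&i2:ld;add ; pair
t=2 i3&i4:sll;st ; pair
t=3 i5:mul ; RAW r3
t=4 i6:xor ; RAW r2
t=5 i7&i8:sub;xor ; pair
t=6 i9:sll ; tail

ISSUED = 7,8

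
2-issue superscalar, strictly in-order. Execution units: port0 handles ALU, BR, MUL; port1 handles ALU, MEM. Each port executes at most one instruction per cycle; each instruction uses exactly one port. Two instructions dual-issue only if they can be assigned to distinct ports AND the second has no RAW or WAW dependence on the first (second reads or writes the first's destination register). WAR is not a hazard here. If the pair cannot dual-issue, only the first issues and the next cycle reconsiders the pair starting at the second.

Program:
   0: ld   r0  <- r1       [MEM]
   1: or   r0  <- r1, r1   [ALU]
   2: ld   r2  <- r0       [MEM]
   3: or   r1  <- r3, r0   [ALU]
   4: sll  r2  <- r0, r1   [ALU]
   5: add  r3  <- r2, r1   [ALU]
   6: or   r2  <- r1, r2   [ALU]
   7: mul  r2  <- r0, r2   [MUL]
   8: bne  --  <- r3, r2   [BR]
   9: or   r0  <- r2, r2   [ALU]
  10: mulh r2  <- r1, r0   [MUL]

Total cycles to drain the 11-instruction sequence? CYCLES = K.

CYCLES = 8

t=0 i0:ld ; WAW r0
t=1 i1:or ; RAW r0
t=2 i2&i3:ld;or ; 2-wide
t=3 i4:sll ; RAW r2
t=4 i5&i6:add;or ; 2-wide
t=5 i7:mul ; no-port MUL/BR
t=6 i8&i9:bne;or ; 2-wide
t=7 i10:mulh ; tail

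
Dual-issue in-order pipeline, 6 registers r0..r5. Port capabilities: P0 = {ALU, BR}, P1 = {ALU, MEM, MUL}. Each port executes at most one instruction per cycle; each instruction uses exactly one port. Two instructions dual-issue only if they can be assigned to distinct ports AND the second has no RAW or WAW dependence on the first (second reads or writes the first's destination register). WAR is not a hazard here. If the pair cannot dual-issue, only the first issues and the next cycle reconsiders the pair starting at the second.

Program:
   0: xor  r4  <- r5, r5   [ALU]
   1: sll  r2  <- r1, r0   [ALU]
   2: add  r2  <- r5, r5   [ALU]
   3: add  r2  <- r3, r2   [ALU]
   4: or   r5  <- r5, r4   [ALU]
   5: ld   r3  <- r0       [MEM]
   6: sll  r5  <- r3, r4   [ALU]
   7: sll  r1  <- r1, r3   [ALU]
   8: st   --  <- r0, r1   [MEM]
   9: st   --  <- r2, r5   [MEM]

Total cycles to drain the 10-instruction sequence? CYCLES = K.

#0 head=0: xor.ALU sll.ALU i0,i1 pair
#1 head=2: add.ALU i2 RAW+WAW r2
#2 head=3: add.ALU or.ALU i3,i4 pair
#3 head=5: ld.MEM i5 RAW r3
#4 head=6: sll.ALU sll.ALU i6,i7 pair
#5 head=8: st.MEM i8 no-port MEM/MEM
#6 head=9: st.MEM i9 tail

CYCLES = 7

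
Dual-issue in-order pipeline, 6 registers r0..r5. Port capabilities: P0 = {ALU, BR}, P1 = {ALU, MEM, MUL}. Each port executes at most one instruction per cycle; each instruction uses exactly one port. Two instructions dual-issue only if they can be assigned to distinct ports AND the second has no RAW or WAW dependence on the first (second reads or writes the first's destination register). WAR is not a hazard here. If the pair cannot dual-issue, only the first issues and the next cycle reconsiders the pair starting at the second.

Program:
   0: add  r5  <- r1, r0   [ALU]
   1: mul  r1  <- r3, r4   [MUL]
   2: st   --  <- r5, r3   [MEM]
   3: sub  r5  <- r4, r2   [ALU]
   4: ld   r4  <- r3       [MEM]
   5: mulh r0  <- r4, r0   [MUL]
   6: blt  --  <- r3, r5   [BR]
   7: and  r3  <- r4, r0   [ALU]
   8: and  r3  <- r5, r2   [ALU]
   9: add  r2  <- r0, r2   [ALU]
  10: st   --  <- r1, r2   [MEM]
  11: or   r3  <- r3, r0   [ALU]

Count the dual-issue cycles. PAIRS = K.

[0] i0&i1  add.ALU/mul.MUL  -- dual
[1] i2&i3  st.MEM/sub.ALU  -- dual
[2] i4  ld.MEM  -- no-port MEM/MUL
[3] i5&i6  mulh.MUL/blt.BR  -- dual
[4] i7  and.ALU  -- WAW r3
[5] i8&i9  and.ALU/add.ALU  -- dual
[6] i10&i11  st.MEM/or.ALU  -- dual

PAIRS = 5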